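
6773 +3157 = 9930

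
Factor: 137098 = 2^1*13^1*5273^1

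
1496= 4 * 374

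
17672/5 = 17672/5 = 3534.40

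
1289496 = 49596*26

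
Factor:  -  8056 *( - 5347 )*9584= 412834940288=2^7*19^1*53^1*599^1*5347^1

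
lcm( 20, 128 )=640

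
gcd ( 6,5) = 1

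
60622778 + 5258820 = 65881598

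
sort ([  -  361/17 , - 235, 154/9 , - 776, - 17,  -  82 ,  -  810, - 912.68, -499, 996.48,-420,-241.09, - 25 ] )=[-912.68, - 810, - 776, - 499, - 420, - 241.09, - 235, -82, - 25, - 361/17, - 17,154/9, 996.48 ]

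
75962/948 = 37981/474 = 80.13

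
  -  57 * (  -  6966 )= 397062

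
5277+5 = 5282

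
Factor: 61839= 3^2  *6871^1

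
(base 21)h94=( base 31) 802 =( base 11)5861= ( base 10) 7690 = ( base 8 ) 17012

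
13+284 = 297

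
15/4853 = 15/4853 = 0.00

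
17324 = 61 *284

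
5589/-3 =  - 1863 + 0/1 = - 1863.00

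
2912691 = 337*8643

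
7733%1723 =841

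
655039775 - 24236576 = 630803199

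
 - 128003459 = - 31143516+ - 96859943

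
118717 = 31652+87065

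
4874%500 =374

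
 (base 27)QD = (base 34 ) L1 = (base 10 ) 715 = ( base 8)1313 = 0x2cb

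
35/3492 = 35/3492 = 0.01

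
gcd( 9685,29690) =5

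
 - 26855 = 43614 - 70469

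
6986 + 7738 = 14724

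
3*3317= 9951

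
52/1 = 52 = 52.00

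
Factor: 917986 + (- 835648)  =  82338 = 2^1*3^1*13723^1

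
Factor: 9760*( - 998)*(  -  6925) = 2^6*5^3*61^1*277^1*499^1 = 67452824000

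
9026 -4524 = 4502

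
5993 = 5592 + 401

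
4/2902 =2/1451=0.00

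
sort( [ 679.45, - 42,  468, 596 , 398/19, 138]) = [ -42 , 398/19, 138, 468,  596,679.45 ]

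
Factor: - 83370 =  - 2^1*3^1*5^1*7^1 * 397^1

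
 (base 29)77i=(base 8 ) 13734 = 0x17dc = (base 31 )6B1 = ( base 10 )6108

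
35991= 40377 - 4386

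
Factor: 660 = 2^2*3^1*5^1*11^1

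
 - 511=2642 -3153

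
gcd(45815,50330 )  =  35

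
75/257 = 75/257= 0.29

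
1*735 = 735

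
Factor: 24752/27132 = 2^2*3^( - 1 )*13^1*19^(  -  1)=52/57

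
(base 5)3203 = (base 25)h3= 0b110101100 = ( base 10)428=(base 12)2b8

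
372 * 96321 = 35831412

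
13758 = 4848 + 8910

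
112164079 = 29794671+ 82369408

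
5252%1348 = 1208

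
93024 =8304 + 84720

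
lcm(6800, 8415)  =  673200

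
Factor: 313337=431^1*727^1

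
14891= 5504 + 9387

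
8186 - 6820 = 1366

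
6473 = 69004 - 62531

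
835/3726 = 835/3726 = 0.22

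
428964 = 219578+209386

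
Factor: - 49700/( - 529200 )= 71/756= 2^ ( - 2 )*3^( - 3 )* 7^( - 1) *71^1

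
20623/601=20623/601 = 34.31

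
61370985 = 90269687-28898702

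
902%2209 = 902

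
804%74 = 64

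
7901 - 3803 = 4098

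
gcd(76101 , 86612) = 1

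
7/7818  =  7/7818 =0.00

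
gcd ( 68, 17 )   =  17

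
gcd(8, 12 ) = 4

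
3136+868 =4004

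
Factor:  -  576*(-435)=2^6*  3^3 *5^1 * 29^1 = 250560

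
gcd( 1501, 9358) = 1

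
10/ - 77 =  - 10/77 = - 0.13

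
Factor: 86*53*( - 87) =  -2^1*3^1*29^1*43^1*53^1 = - 396546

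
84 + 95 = 179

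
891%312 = 267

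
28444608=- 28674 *( - 992) 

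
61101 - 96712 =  - 35611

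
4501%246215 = 4501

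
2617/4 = 2617/4 = 654.25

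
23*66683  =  1533709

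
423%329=94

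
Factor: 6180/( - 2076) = -515/173 = - 5^1*103^1*173^( - 1)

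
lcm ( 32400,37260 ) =745200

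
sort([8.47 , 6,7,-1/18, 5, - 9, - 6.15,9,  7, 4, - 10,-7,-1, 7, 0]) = [-10, - 9, - 7, - 6.15, - 1, - 1/18, 0,4, 5,6, 7,7, 7,8.47,9]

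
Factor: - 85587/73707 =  - 47^1*79^( - 1) * 311^( - 1)*607^1 =-  28529/24569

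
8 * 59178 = 473424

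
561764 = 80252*7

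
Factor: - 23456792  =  -2^3* 19^1*154321^1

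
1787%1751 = 36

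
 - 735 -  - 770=35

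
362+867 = 1229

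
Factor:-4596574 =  - 2^1*1289^1*1783^1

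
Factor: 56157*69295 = 3891399315 = 3^1*5^1*13859^1*18719^1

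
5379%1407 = 1158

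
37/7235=37/7235=0.01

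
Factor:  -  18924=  - 2^2*3^1*19^1 * 83^1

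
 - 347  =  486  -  833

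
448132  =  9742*46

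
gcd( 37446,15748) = 2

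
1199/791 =1  +  408/791= 1.52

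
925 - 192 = 733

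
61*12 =732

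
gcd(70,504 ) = 14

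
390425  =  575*679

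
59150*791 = 46787650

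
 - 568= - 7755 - -7187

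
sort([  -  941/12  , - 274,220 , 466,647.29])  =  [  -  274, - 941/12,220, 466,647.29] 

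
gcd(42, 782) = 2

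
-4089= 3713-7802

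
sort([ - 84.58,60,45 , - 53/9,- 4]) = [-84.58 , - 53/9,  -  4,45,60] 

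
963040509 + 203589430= 1166629939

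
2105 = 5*421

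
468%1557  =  468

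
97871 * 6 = 587226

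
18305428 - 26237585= -7932157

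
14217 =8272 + 5945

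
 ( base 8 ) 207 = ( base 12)B3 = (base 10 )135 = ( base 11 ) 113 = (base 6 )343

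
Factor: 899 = 29^1* 31^1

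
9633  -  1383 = 8250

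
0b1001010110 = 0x256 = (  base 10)598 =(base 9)734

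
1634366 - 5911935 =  - 4277569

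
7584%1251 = 78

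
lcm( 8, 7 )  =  56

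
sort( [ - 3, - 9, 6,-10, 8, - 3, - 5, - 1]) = [ - 10, - 9, - 5, - 3,-3,-1 , 6,8 ]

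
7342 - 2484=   4858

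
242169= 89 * 2721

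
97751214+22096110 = 119847324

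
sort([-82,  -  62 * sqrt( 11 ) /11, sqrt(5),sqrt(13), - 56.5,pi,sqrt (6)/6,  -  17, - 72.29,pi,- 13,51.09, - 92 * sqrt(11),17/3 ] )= [ - 92*sqrt(11), - 82,- 72.29,-56.5, - 62*sqrt(11) /11, - 17, - 13, sqrt(6)/6,sqrt( 5 ),pi,  pi,sqrt(13),  17/3,51.09]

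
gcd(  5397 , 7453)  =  257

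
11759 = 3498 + 8261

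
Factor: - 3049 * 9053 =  - 27602597 = -11^1 * 823^1*3049^1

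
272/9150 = 136/4575= 0.03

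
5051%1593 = 272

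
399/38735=399/38735 = 0.01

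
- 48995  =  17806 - 66801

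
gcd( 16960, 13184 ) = 64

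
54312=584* 93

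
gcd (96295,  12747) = 1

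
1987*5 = 9935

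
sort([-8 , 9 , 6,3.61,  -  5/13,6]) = [ -8,- 5/13, 3.61, 6,6, 9 ]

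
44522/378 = 22261/189 = 117.78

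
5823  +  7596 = 13419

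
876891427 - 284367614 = 592523813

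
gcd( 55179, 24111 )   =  9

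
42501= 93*457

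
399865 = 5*79973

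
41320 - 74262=- 32942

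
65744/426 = 32872/213 = 154.33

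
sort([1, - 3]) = [-3,1]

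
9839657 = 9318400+521257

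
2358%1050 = 258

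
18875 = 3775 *5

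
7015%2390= 2235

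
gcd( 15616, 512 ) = 256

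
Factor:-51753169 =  - 13^1 * 19^1*191^1* 1097^1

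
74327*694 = 51582938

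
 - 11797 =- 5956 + -5841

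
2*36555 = 73110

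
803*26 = 20878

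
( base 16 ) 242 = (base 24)102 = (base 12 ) 402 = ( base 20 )18i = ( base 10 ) 578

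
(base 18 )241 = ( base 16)2d1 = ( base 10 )721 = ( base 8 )1321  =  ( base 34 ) L7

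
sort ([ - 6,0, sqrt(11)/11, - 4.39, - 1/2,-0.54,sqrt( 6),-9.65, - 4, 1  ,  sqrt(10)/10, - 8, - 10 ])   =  [ - 10, - 9.65, - 8, - 6, - 4.39, - 4, - 0.54, - 1/2,0, sqrt(11 ) /11,sqrt( 10)/10, 1, sqrt(6 ) ]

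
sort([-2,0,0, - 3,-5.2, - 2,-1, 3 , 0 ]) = [  -  5.2, - 3 ,-2,-2, -1, 0,0, 0, 3] 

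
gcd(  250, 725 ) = 25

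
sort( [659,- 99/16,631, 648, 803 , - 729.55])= [ - 729.55, - 99/16,631 , 648, 659 , 803 ] 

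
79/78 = 1+1/78 = 1.01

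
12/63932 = 3/15983 =0.00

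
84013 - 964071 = -880058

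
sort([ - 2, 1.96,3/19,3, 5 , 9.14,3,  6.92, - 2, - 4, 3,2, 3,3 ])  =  [-4, - 2, - 2, 3/19,1.96, 2, 3,3,  3,3,3, 5, 6.92,9.14 ] 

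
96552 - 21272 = 75280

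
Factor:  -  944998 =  - 2^1  *  79^1*5981^1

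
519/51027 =173/17009 =0.01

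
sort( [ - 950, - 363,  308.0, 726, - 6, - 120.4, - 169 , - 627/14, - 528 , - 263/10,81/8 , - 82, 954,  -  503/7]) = [ - 950, - 528, - 363,-169, - 120.4, - 82, - 503/7,-627/14, - 263/10, - 6,81/8,308.0,726, 954]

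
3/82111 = 3/82111  =  0.00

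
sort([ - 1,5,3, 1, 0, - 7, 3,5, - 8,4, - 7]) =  [ - 8, - 7, - 7, - 1,  0, 1,3,3,  4, 5,5] 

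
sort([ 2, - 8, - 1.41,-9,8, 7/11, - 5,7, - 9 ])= [ - 9, - 9,  -  8, - 5 ,-1.41, 7/11,2,7,8] 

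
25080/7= 3582+6/7= 3582.86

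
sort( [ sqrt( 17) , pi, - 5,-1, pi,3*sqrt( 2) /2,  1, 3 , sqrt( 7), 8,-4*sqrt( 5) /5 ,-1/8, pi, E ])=[ - 5,-4*sqrt( 5) /5, - 1 , - 1/8, 1,3*sqrt( 2)/2, sqrt( 7 ),E, 3,pi, pi, pi, sqrt(17),8]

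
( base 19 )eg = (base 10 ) 282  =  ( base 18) fc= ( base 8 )432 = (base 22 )CI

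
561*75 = 42075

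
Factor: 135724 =2^2 * 33931^1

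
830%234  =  128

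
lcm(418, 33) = 1254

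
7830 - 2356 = 5474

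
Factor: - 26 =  - 2^1 * 13^1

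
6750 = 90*75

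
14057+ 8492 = 22549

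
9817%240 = 217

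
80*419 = 33520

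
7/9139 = 7/9139 = 0.00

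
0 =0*183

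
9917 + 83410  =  93327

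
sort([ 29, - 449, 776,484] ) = [ - 449, 29,484,  776]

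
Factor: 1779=3^1 *593^1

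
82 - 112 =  - 30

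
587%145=7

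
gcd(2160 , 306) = 18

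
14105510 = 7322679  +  6782831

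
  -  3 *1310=-3930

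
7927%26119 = 7927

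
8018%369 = 269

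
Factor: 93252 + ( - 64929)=28323= 3^3*1049^1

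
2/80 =1/40 = 0.03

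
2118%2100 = 18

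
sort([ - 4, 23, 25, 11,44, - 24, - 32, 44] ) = [ - 32, - 24, - 4, 11, 23,  25,44 , 44 ]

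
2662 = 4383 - 1721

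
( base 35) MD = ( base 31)p8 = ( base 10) 783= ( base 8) 1417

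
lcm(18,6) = 18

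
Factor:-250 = -2^1*5^3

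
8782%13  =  7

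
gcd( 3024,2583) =63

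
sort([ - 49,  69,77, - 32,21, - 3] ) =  [ - 49, - 32, - 3,21, 69,77 ]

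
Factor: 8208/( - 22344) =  - 18/49  =  - 2^1 * 3^2*7^( - 2)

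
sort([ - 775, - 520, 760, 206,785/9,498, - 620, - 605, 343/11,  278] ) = [ - 775, - 620,- 605, - 520,343/11,785/9 , 206, 278,498,760]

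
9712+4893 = 14605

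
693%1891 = 693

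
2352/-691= - 4 + 412/691  =  -3.40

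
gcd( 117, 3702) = 3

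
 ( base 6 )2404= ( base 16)244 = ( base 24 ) 104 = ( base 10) 580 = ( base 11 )488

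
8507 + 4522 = 13029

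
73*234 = 17082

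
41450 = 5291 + 36159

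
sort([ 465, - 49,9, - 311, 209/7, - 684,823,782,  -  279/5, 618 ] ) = [ - 684, - 311, - 279/5, - 49 , 9,209/7, 465, 618,782, 823 ]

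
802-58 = 744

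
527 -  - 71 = 598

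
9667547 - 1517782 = 8149765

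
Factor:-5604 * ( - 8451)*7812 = 369971664048 = 2^4*3^6*7^1*31^1*313^1*467^1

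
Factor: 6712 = 2^3*839^1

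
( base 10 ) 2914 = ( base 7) 11332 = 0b101101100010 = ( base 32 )2r2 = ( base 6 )21254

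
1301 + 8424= 9725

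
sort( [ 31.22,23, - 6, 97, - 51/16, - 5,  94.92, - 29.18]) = [ - 29.18, - 6, - 5, - 51/16, 23, 31.22,94.92,97]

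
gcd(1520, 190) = 190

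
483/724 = 483/724 = 0.67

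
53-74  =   - 21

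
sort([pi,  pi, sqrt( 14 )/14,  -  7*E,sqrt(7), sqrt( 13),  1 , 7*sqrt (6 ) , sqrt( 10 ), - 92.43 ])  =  [ - 92.43, - 7*E,sqrt( 14)/14,1, sqrt( 7),pi, pi , sqrt( 10 ), sqrt( 13), 7*sqrt( 6 ) ] 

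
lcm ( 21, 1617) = 1617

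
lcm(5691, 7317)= 51219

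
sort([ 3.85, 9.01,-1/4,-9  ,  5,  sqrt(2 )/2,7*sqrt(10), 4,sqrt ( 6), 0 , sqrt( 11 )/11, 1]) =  [ - 9, - 1/4,0,sqrt (11) /11,sqrt(2)/2, 1, sqrt(6 ),3.85, 4, 5 , 9.01,7*sqrt( 10)]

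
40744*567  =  23101848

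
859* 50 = 42950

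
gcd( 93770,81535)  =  5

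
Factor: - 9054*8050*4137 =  - 301524003900 = - 2^2*3^3 * 5^2  *7^2*23^1 * 197^1*503^1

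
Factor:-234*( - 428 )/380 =25038/95=2^1*3^2*5^( - 1)*13^1*19^(-1)*107^1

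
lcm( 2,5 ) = 10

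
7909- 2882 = 5027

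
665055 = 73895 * 9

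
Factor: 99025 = 5^2 * 17^1*233^1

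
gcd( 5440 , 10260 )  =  20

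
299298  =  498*601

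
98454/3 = 32818 = 32818.00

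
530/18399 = 530/18399 = 0.03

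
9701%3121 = 338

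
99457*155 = 15415835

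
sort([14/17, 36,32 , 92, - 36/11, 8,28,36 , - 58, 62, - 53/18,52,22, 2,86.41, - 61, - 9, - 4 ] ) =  [ - 61,- 58, - 9, - 4, - 36/11, - 53/18 , 14/17,2,8,22 , 28,32,36,  36,52, 62, 86.41, 92] 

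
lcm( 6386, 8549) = 530038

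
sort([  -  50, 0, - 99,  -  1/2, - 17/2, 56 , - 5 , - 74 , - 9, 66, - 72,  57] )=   [ - 99 , - 74, - 72, - 50,  -  9, - 17/2 , - 5,  -  1/2 , 0,56,57, 66 ] 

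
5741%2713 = 315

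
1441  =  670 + 771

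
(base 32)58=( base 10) 168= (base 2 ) 10101000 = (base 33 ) 53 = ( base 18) 96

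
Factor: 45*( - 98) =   -  4410 = -2^1*3^2*5^1*7^2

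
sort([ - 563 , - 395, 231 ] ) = [ - 563,-395, 231] 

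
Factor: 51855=3^1*5^1*3457^1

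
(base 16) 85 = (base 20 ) 6D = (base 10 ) 133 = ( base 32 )45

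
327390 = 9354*35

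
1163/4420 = 1163/4420 = 0.26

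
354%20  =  14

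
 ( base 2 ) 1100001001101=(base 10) 6221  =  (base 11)4746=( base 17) 148G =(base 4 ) 1201031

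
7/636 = 7/636 = 0.01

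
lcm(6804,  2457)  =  88452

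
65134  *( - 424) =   -  27616816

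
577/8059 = 577/8059 = 0.07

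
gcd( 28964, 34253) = 1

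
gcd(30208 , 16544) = 32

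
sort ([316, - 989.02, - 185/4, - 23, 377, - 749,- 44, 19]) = [ - 989.02, - 749, - 185/4, - 44, - 23,19, 316, 377] 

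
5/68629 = 5/68629 = 0.00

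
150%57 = 36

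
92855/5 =18571=   18571.00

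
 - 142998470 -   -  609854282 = 466855812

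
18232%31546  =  18232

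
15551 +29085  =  44636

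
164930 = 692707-527777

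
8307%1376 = 51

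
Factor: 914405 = 5^1 * 199^1 * 919^1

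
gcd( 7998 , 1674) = 186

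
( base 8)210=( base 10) 136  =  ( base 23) 5L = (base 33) 44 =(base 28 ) 4o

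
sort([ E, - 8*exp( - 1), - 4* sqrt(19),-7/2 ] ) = [  -  4*sqrt( 19),- 7/2, - 8*exp (  -  1),E ]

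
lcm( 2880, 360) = 2880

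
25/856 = 25/856 = 0.03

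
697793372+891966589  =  1589759961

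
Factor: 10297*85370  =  2^1*5^1*7^1*1471^1*8537^1= 879054890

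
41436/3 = 13812  =  13812.00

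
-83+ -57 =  - 140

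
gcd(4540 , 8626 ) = 454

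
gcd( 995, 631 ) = 1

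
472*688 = 324736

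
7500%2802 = 1896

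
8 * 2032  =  16256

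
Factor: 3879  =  3^2*431^1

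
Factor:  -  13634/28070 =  - 5^( - 1)*7^( - 1) *17^1 = - 17/35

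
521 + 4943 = 5464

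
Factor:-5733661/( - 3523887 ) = 3^( - 2 ) * 151^( - 1 )*2593^( - 1)*5733661^1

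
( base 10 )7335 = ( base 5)213320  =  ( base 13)3453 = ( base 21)gd6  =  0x1ca7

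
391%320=71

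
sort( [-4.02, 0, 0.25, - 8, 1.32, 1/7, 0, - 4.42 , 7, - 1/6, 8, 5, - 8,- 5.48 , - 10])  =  [ - 10,-8, - 8, - 5.48,-4.42,-4.02,-1/6,0 , 0, 1/7,  0.25 , 1.32, 5, 7,8 ] 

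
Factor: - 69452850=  - 2^1*3^1*5^2*79^1*5861^1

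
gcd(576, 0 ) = 576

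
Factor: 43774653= 3^1*13^1 * 1122427^1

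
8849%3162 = 2525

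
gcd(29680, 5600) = 560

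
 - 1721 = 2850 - 4571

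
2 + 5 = 7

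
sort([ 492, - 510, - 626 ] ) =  [- 626, - 510,492 ] 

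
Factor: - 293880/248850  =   - 124/105= - 2^2*3^(-1)*5^( -1)*7^( - 1)*31^1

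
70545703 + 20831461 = 91377164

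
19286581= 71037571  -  51750990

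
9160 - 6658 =2502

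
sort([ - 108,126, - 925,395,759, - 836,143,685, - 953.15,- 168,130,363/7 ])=[ - 953.15, - 925 , - 836, - 168, - 108,363/7,126,130 , 143,395, 685,759]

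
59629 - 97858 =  - 38229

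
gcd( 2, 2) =2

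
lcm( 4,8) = 8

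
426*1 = 426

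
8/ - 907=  - 1+899/907 = - 0.01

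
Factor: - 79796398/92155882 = - 39898199/46077941 = - 7^( - 1)*11^1*13^( - 1 )*506351^( - 1 ) * 3627109^1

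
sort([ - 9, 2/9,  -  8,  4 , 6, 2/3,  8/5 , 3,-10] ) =[ - 10, - 9  ,-8 , 2/9,2/3,8/5,3, 4,6 ]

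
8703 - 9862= - 1159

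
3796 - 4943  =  -1147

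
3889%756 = 109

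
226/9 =226/9=25.11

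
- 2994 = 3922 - 6916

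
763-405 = 358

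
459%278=181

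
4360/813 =5 + 295/813 =5.36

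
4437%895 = 857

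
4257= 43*99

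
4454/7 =4454/7 = 636.29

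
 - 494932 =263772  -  758704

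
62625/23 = 2722 + 19/23 = 2722.83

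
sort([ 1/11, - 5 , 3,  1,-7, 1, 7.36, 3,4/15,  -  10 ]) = [-10, - 7,- 5, 1/11, 4/15,1 , 1, 3 , 3,7.36]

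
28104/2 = 14052 = 14052.00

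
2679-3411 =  - 732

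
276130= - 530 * ( - 521)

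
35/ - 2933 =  - 5/419 = - 0.01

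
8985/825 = 10 + 49/55 = 10.89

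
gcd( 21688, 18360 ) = 8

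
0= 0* 117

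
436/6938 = 218/3469 = 0.06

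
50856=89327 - 38471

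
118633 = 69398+49235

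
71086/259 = 274 + 120/259= 274.46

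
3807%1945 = 1862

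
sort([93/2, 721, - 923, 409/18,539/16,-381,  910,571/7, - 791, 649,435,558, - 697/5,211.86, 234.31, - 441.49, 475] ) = [ - 923, - 791, - 441.49,- 381 ,-697/5, 409/18,  539/16,93/2 , 571/7 , 211.86 , 234.31, 435, 475,558, 649, 721, 910]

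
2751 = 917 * 3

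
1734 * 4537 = 7867158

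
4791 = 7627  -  2836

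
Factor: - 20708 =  - 2^2  *31^1*167^1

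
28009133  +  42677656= 70686789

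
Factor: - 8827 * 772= - 2^2*7^1*13^1* 97^1 * 193^1= - 6814444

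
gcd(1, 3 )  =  1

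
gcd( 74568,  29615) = 1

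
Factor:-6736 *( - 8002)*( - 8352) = -450185094144 = - 2^10*3^2*29^1*421^1*4001^1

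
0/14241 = 0 = 0.00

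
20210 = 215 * 94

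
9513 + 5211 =14724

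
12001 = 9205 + 2796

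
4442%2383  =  2059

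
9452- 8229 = 1223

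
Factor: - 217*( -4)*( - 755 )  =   - 655340 = - 2^2*5^1*7^1*31^1*151^1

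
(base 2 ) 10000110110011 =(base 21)JBH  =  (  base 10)8627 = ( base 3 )102211112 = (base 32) 8DJ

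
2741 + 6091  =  8832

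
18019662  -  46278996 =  - 28259334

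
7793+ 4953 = 12746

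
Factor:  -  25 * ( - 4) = 2^2 * 5^2 = 100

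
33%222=33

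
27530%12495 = 2540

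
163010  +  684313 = 847323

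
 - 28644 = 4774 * ( - 6 )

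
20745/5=4149 = 4149.00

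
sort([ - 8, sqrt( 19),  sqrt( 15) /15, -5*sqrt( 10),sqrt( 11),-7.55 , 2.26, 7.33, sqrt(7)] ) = [-5*sqrt( 10 ) , - 8, - 7.55, sqrt( 15)/15 , 2.26,sqrt(7 ) , sqrt( 11 ) , sqrt( 19 ), 7.33]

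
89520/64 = 5595/4 = 1398.75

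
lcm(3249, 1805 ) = 16245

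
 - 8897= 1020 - 9917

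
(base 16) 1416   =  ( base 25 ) 85H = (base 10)5142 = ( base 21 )BDI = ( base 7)20664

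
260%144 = 116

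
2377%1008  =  361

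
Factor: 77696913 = 3^1*7^1* 3699853^1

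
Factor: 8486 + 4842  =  13328 = 2^4*7^2*17^1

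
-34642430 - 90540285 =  - 125182715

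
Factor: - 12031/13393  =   - 53/59 = - 53^1*59^(-1)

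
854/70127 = 854/70127  =  0.01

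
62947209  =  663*94943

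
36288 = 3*12096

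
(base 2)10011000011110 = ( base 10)9758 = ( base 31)A4O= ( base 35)7XS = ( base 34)8F0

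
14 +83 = 97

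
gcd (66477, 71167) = 1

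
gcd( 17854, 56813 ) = 1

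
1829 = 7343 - 5514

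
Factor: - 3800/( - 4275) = 2^3 *3^(- 2 )= 8/9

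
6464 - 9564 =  - 3100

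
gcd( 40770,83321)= 1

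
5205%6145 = 5205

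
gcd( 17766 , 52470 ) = 18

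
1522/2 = 761 =761.00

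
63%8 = 7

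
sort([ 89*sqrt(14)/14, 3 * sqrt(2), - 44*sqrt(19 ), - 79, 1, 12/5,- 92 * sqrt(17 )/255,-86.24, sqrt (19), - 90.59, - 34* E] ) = [ - 44*sqrt( 19), - 34*E, - 90.59, - 86.24,  -  79 , - 92*sqrt( 17 ) /255, 1,12/5 , 3*sqrt(2), sqrt(19 ), 89*sqrt(14)/14]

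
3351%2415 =936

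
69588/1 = 69588  =  69588.00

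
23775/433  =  54 + 393/433 = 54.91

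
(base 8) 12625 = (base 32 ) 5CL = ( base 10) 5525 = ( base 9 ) 7518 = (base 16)1595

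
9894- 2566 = 7328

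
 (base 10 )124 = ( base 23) 59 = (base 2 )1111100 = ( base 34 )3M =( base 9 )147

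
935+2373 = 3308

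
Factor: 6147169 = 7^1*878167^1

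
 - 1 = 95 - 96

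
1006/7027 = 1006/7027 = 0.14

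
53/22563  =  53/22563 = 0.00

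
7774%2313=835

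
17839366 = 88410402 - 70571036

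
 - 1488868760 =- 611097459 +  - 877771301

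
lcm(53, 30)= 1590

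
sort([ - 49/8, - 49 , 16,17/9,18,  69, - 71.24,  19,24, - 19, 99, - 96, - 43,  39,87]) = [-96, - 71.24, - 49, - 43, - 19 ,  -  49/8 , 17/9,16,18,19, 24,39,69, 87, 99]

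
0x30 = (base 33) 1f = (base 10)48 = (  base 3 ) 1210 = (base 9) 53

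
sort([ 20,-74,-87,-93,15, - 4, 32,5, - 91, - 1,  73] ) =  [-93,- 91 ,-87, - 74,-4, - 1, 5, 15,20, 32,73 ]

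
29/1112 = 29/1112 = 0.03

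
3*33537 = 100611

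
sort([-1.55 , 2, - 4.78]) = [ - 4.78, - 1.55,2 ] 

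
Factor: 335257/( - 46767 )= - 19721/2751 = - 3^( - 1)*7^( - 1)*13^1*37^1 * 41^1 *131^( - 1)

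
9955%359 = 262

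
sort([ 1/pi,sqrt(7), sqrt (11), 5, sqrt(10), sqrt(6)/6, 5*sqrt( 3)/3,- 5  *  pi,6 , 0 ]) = [ - 5*pi,  0, 1/pi, sqrt(6 ) /6,sqrt(7), 5 * sqrt(3 )/3, sqrt( 10 ), sqrt(11 ), 5, 6]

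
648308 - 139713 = 508595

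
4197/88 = 47+61/88 = 47.69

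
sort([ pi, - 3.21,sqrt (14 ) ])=[ - 3.21,  pi,sqrt ( 14) ]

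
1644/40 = 411/10 = 41.10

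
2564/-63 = -41 + 19/63 = -40.70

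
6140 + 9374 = 15514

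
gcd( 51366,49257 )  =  3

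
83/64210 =83/64210= 0.00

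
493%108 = 61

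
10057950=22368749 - 12310799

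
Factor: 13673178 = 2^1 * 3^3 * 23^1*101^1 * 109^1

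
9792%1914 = 222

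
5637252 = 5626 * 1002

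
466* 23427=10916982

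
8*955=7640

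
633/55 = 11 + 28/55= 11.51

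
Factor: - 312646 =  - 2^1*223^1*701^1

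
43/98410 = 43/98410 = 0.00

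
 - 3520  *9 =- 31680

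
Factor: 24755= 5^1*4951^1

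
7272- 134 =7138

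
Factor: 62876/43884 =15719/10971=3^ ( - 2)*11^1*23^( - 1)*53^ ( - 1 ) * 1429^1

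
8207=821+7386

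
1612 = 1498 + 114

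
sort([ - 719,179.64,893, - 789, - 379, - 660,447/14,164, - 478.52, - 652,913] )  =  [ - 789,-719, - 660, - 652,- 478.52, -379,447/14, 164, 179.64, 893,913]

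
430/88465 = 86/17693 = 0.00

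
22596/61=370 + 26/61  =  370.43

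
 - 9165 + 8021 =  - 1144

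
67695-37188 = 30507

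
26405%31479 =26405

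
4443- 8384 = -3941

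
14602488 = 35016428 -20413940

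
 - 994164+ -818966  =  - 1813130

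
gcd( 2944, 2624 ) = 64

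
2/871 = 2/871 = 0.00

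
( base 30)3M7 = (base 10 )3367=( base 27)4gj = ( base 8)6447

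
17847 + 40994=58841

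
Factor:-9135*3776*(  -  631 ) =2^6*3^2*5^1*7^1*29^1*59^1 * 631^1 = 21765562560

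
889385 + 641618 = 1531003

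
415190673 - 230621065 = 184569608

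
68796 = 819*84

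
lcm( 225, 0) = 0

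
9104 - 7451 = 1653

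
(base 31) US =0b1110111110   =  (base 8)1676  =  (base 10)958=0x3be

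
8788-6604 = 2184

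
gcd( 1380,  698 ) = 2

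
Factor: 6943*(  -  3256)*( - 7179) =162291403032= 2^3*3^1*11^1*37^1 * 53^1*131^1*2393^1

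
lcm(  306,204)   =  612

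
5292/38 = 139 + 5/19 = 139.26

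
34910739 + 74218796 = 109129535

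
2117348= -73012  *( - 29) 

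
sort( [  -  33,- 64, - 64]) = [ - 64,-64, - 33] 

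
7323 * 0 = 0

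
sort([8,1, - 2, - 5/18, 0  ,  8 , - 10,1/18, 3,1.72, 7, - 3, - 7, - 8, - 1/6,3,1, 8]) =[ - 10, - 8, - 7,-3, - 2, - 5/18, - 1/6, 0, 1/18 , 1, 1, 1.72,  3,3,7,8, 8, 8 ]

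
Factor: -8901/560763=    - 1/63 = - 3^( - 2 ) * 7^( - 1 ) 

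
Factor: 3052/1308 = 7/3 = 3^( - 1)*7^1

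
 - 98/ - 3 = 98/3 = 32.67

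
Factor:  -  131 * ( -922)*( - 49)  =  - 2^1 *7^2 * 131^1 * 461^1 = - 5918318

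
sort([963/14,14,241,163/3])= [14, 163/3,963/14,241]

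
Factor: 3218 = 2^1*1609^1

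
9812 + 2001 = 11813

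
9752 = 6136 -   -  3616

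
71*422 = 29962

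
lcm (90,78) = 1170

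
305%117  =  71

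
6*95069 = 570414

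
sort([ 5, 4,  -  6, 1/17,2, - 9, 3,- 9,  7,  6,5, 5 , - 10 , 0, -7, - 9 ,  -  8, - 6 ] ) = [  -  10, - 9, - 9, - 9, - 8, - 7, -6, - 6, 0, 1/17,  2, 3,4  ,  5,5, 5,6,7]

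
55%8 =7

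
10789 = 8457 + 2332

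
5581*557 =3108617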